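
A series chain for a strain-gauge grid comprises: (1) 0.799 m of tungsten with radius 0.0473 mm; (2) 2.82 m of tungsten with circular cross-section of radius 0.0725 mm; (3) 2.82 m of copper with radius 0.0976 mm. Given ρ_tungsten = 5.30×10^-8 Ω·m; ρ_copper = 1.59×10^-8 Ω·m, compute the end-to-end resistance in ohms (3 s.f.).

Seg 1: A = πr² = π(4.7300e-05 m)² = 7.029e-09 m²
R_1 = (5.30×10^-8)(0.799)/(7.029e-09) = 6.025 Ω
Seg 2: A = πr² = π(7.2500e-05 m)² = 1.651e-08 m²
R_2 = (5.30×10^-8)(2.82)/(1.651e-08) = 9.051 Ω
Seg 3: A = πr² = π(9.7600e-05 m)² = 2.993e-08 m²
R_3 = (1.59×10^-8)(2.82)/(2.993e-08) = 1.498 Ω
R_total = R_1 + R_2 + R_3 = 16.6 Ω

16.6 Ω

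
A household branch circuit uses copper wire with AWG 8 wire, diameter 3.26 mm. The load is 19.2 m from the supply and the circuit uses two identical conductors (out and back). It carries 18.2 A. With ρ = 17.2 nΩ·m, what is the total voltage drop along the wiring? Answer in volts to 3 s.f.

ρ = 17.2 nΩ·m = 1.72×10^-8 Ω·m
A = π(3.26/2 mm)² = π(1.6300e-03 m)² = 8.347e-06 m²
Total conductor length (both ways) L = 2 × 19.2 = 38.4 m
R = ρL/A = (1.72×10^-8)(38.4)/(8.347e-06) = 0.07913 Ω
V = IR = 18.2 × 0.07913 = 1.44 V

1.44 V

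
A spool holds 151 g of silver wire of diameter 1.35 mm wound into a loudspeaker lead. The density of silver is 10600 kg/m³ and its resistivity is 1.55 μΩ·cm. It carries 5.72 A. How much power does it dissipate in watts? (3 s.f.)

3.53 W

ρ = 1.55 μΩ·cm = 1.55×10^-8 Ω·m
A = π(d/2)² = π(6.7500e-04 m)² = 1.4314e-06 m²
L = m/(density·A) = 0.151/(10600×1.4314e-06) = 9.952 m
R = ρL/A = (1.55×10^-8)(9.952)/(1.4314e-06) = 0.1078 Ω
P = I²R = (5.72)² × 0.1078 = 3.53 W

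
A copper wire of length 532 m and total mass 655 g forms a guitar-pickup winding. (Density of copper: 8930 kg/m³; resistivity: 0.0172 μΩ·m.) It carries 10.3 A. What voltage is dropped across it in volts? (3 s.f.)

684 V

ρ = 0.0172 μΩ·m = 1.72×10^-8 Ω·m
A = m/(density·L) = 0.655/(8930×532) = 1.3787e-07 m²
R = ρL/A = (1.72×10^-8)(532)/(1.3787e-07) = 66.37 Ω
V = IR = 10.3 × 66.37 = 684 V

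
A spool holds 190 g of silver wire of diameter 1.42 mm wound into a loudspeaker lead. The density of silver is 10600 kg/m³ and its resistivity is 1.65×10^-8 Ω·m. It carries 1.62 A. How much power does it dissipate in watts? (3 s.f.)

A = π(d/2)² = π(7.1000e-04 m)² = 1.5837e-06 m²
L = m/(density·A) = 0.19/(10600×1.5837e-06) = 11.32 m
R = ρL/A = (1.65×10^-8)(11.32)/(1.5837e-06) = 0.1179 Ω
P = I²R = (1.62)² × 0.1179 = 0.309 W

0.309 W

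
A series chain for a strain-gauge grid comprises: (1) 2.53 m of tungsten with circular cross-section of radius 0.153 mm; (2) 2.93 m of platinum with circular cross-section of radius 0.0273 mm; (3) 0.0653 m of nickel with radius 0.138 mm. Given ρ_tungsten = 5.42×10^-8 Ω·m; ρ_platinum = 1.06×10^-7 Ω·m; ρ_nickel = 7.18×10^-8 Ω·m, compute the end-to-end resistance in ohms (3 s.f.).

Seg 1: A = πr² = π(1.5300e-04 m)² = 7.354e-08 m²
R_1 = (5.42×10^-8)(2.53)/(7.354e-08) = 1.865 Ω
Seg 2: A = πr² = π(2.7300e-05 m)² = 2.341e-09 m²
R_2 = (1.06×10^-7)(2.93)/(2.341e-09) = 132.6 Ω
Seg 3: A = πr² = π(1.3800e-04 m)² = 5.983e-08 m²
R_3 = (7.18×10^-8)(0.0653)/(5.983e-08) = 0.07837 Ω
R_total = R_1 + R_2 + R_3 = 135 Ω

135 Ω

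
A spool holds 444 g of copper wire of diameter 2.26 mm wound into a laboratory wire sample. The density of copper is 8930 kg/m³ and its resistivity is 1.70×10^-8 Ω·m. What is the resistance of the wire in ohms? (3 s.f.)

0.0525 Ω

A = π(d/2)² = π(1.1300e-03 m)² = 4.0115e-06 m²
L = m/(density·A) = 0.444/(8930×4.0115e-06) = 12.39 m
R = ρL/A = (1.70×10^-8)(12.39)/(4.0115e-06) = 0.0525 Ω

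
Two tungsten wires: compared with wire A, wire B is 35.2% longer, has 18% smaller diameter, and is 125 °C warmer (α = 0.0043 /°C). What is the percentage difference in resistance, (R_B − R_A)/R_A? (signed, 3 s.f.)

R ∝ ρL/d² with ρ ∝ (1+αΔT), so R_B/R_A = (1 + 35.2/100) × (1 − 18/100)⁻² × (1 + 0.0043×125)
= 1.352 × 1.487 × 1.538 = 3.091
(R_B − R_A)/R_A = 3.091 − 1 = 209%

209%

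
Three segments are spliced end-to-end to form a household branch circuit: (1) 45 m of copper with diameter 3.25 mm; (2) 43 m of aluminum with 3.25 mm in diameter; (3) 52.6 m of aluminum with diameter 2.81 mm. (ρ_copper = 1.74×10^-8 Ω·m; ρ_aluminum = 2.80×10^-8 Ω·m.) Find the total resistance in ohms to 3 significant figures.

Seg 1: A = π(d/2)² = π(1.6250e-03 m)² = 8.296e-06 m²
R_1 = (1.74×10^-8)(45)/(8.296e-06) = 0.09439 Ω
Seg 2: A = π(d/2)² = π(1.6250e-03 m)² = 8.296e-06 m²
R_2 = (2.80×10^-8)(43)/(8.296e-06) = 0.1451 Ω
Seg 3: A = π(d/2)² = π(1.4050e-03 m)² = 6.202e-06 m²
R_3 = (2.80×10^-8)(52.6)/(6.202e-06) = 0.2375 Ω
R_total = R_1 + R_2 + R_3 = 0.477 Ω

0.477 Ω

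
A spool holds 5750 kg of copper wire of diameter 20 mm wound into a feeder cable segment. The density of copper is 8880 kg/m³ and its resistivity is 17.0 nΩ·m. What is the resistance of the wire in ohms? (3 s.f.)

ρ = 17.0 nΩ·m = 1.70×10^-8 Ω·m
A = π(d/2)² = π(1.0000e-02 m)² = 3.1416e-04 m²
L = m/(density·A) = 5750/(8880×3.1416e-04) = 2061 m
R = ρL/A = (1.70×10^-8)(2061)/(3.1416e-04) = 0.112 Ω

0.112 Ω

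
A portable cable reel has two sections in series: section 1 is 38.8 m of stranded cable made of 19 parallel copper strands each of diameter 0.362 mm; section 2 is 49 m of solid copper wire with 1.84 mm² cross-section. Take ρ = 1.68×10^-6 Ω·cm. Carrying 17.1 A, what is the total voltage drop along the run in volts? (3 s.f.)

13.4 V

ρ = 1.68×10^-6 Ω·cm = 1.68×10^-8 Ω·m
Section 1: A_strand = π(1.8100e-04)² = 1.029e-07 m²; R₁ = ρL/(N·A_s) = (1.68×10^-8)(38.8)/(19×1.029e-07) = 0.3333 Ω
Section 2: A = 1.84 mm² = 1.840e-06 m²
R₂ = (1.68×10^-8)(49)/(1.840e-06) = 0.4474 Ω
R = R₁ + R₂ = 0.7807 Ω
V = IR = 17.1 × 0.7807 = 13.4 V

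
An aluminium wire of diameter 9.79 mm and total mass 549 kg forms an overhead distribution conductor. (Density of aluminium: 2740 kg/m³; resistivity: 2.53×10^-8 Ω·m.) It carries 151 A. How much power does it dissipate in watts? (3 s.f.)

A = π(d/2)² = π(4.8950e-03 m)² = 7.5276e-05 m²
L = m/(density·A) = 549/(2740×7.5276e-05) = 2662 m
R = ρL/A = (2.53×10^-8)(2662)/(7.5276e-05) = 0.8946 Ω
P = I²R = (151)² × 0.8946 = 20400 W

20400 W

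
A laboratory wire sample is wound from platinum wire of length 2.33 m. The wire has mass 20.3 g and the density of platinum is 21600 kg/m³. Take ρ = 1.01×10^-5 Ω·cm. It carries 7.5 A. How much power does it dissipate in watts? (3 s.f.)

ρ = 1.01×10^-5 Ω·cm = 1.01×10^-7 Ω·m
A = m/(density·L) = 0.0203/(21600×2.33) = 4.0335e-07 m²
R = ρL/A = (1.01×10^-7)(2.33)/(4.0335e-07) = 0.5834 Ω
P = I²R = (7.5)² × 0.5834 = 32.8 W

32.8 W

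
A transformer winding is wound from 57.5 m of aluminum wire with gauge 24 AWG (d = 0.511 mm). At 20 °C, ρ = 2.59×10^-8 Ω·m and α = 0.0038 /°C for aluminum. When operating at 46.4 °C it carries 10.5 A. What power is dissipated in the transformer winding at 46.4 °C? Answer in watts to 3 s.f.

881 W

A = π(0.511/2 mm)² = π(2.5550e-04 m)² = 2.051e-07 m²
R₍20₎ = ρL/A = (2.59×10^-8)(57.5)/(2.051e-07) = 7.262 Ω
R₍46.4₎ = R₍20₎(1 + αΔT) = 7.262 × (1 + 0.0038×26.4) = 7.99 Ω
P = I²R = (10.5)² × 7.99 = 881 W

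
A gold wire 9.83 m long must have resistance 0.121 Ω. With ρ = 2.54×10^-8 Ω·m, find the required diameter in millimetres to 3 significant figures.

1.62 mm

A = ρL/R = (2.54×10^-8)(9.83)/(0.121) = 2.063e-06 m²
d = 2√(A/π) = 1.621e-03 m = 1.62 mm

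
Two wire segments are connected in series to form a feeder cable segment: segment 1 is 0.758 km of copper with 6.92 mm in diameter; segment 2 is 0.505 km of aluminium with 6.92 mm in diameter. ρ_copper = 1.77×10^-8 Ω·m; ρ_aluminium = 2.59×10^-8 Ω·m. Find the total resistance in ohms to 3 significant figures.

0.704 Ω

Segment 1: A = π(d/2)² = π(3.4600e-03 m)² = 3.761e-05 m²
R₁ = ρL/A = (1.77×10^-8)(758)/(3.761e-05) = 0.3567 Ω
R₂ = (2.59×10^-8)(505)/(3.761e-05) = 0.3478 Ω
R = R₁ + R₂ = 0.704 Ω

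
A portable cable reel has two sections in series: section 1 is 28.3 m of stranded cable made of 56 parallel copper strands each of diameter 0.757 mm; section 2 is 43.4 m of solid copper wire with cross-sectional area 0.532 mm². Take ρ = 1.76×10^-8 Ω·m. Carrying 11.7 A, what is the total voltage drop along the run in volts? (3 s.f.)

17.0 V

Section 1: A_strand = π(3.7850e-04)² = 4.501e-07 m²; R₁ = ρL/(N·A_s) = (1.76×10^-8)(28.3)/(56×4.501e-07) = 0.01976 Ω
Section 2: A = 0.532 mm² = 5.320e-07 m²
R₂ = (1.76×10^-8)(43.4)/(5.320e-07) = 1.436 Ω
R = R₁ + R₂ = 1.456 Ω
V = IR = 11.7 × 1.456 = 17.0 V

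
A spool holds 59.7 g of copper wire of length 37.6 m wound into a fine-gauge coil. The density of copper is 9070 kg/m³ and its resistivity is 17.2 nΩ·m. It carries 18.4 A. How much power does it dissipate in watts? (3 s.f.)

1250 W

ρ = 17.2 nΩ·m = 1.72×10^-8 Ω·m
A = m/(density·L) = 0.0597/(9070×37.6) = 1.7506e-07 m²
R = ρL/A = (1.72×10^-8)(37.6)/(1.7506e-07) = 3.694 Ω
P = I²R = (18.4)² × 3.694 = 1250 W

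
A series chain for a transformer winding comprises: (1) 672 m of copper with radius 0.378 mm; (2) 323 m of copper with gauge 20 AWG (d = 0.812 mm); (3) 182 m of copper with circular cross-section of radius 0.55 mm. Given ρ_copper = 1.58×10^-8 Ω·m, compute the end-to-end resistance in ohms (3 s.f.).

Seg 1: A = πr² = π(3.7800e-04 m)² = 4.489e-07 m²
R_1 = (1.58×10^-8)(672)/(4.489e-07) = 23.65 Ω
Seg 2: A = π(0.812/2 mm)² = π(4.0600e-04 m)² = 5.178e-07 m²
R_2 = (1.58×10^-8)(323)/(5.178e-07) = 9.855 Ω
Seg 3: A = πr² = π(5.5000e-04 m)² = 9.503e-07 m²
R_3 = (1.58×10^-8)(182)/(9.503e-07) = 3.026 Ω
R_total = R_1 + R_2 + R_3 = 36.5 Ω

36.5 Ω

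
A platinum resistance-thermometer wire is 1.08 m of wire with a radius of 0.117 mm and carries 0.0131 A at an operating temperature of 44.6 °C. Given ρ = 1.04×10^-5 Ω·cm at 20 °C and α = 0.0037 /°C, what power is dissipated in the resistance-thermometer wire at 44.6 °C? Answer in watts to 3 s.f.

4.89×10^-4 W

ρ = 1.04×10^-5 Ω·cm = 1.04×10^-7 Ω·m
A = πr² = π(1.1700e-04 m)² = 4.301e-08 m²
R₍20₎ = ρL/A = (1.04×10^-7)(1.08)/(4.301e-08) = 2.612 Ω
R₍44.6₎ = R₍20₎(1 + αΔT) = 2.612 × (1 + 0.0037×24.6) = 2.849 Ω
P = I²R = (0.0131)² × 2.849 = 4.89×10^-4 W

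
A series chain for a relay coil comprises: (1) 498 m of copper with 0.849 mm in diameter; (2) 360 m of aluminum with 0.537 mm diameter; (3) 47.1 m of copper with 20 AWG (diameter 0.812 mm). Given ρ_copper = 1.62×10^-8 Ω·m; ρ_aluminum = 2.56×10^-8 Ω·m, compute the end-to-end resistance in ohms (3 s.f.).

Seg 1: A = π(d/2)² = π(4.2450e-04 m)² = 5.661e-07 m²
R_1 = (1.62×10^-8)(498)/(5.661e-07) = 14.25 Ω
Seg 2: A = π(d/2)² = π(2.6850e-04 m)² = 2.265e-07 m²
R_2 = (2.56×10^-8)(360)/(2.265e-07) = 40.69 Ω
Seg 3: A = π(0.812/2 mm)² = π(4.0600e-04 m)² = 5.178e-07 m²
R_3 = (1.62×10^-8)(47.1)/(5.178e-07) = 1.473 Ω
R_total = R_1 + R_2 + R_3 = 56.4 Ω

56.4 Ω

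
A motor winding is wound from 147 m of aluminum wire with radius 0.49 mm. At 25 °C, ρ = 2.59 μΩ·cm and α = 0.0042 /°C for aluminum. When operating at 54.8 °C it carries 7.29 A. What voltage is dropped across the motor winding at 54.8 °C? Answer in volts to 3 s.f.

41.4 V

ρ = 2.59 μΩ·cm = 2.59×10^-8 Ω·m
A = πr² = π(4.9000e-04 m)² = 7.543e-07 m²
R₍25₎ = ρL/A = (2.59×10^-8)(147)/(7.543e-07) = 5.047 Ω
R₍54.8₎ = R₍25₎(1 + αΔT) = 5.047 × (1 + 0.0042×29.8) = 5.679 Ω
V = IR = 7.29 × 5.679 = 41.4 V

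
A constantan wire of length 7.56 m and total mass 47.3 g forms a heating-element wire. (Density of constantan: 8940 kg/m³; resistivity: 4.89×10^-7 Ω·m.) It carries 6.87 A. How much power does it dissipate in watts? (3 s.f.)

249 W

A = m/(density·L) = 0.0473/(8940×7.56) = 6.9984e-07 m²
R = ρL/A = (4.89×10^-7)(7.56)/(6.9984e-07) = 5.282 Ω
P = I²R = (6.87)² × 5.282 = 249 W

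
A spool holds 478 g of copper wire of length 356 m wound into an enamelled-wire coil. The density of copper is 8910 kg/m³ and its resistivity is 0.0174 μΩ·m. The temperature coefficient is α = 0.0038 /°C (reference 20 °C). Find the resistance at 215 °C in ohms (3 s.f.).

71.6 Ω

ρ = 0.0174 μΩ·m = 1.74×10^-8 Ω·m
A = m/(density·L) = 0.478/(8910×356) = 1.5070e-07 m²
R = ρL/A = (1.74×10^-8)(356)/(1.5070e-07) = 41.11 Ω
R(215 °C) = 41.11 × (1 + 0.0038×195) = 71.6 Ω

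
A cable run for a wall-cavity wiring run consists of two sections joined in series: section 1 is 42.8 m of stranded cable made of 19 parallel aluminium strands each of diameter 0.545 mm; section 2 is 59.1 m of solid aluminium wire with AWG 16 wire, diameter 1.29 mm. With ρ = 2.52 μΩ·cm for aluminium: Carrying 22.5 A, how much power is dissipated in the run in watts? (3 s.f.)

ρ = 2.52 μΩ·cm = 2.52×10^-8 Ω·m
Section 1: A_strand = π(2.7250e-04)² = 2.333e-07 m²; R₁ = ρL/(N·A_s) = (2.52×10^-8)(42.8)/(19×2.333e-07) = 0.2433 Ω
Section 2: A = π(1.29/2 mm)² = π(6.4500e-04 m)² = 1.307e-06 m²
R₂ = (2.52×10^-8)(59.1)/(1.307e-06) = 1.14 Ω
R = R₁ + R₂ = 1.383 Ω
P = I²R = (22.5)² × 1.383 = 700 W

700 W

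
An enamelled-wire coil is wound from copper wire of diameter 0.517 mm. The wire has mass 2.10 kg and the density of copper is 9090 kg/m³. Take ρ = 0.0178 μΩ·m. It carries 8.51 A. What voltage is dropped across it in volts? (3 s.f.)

ρ = 0.0178 μΩ·m = 1.78×10^-8 Ω·m
A = π(d/2)² = π(2.5850e-04 m)² = 2.0993e-07 m²
L = m/(density·A) = 2.1/(9090×2.0993e-07) = 1100 m
R = ρL/A = (1.78×10^-8)(1100)/(2.0993e-07) = 93.31 Ω
V = IR = 8.51 × 93.31 = 794 V

794 V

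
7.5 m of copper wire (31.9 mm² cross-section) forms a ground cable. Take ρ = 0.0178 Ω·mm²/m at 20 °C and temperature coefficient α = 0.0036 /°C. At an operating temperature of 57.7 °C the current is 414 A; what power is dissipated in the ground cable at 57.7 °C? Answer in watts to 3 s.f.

815 W

ρ = 0.0178 Ω·mm²/m = 1.78×10^-8 Ω·m
A = 31.9 mm² = 3.190e-05 m²
R₍20₎ = ρL/A = (1.78×10^-8)(7.5)/(3.190e-05) = 0.004185 Ω
R₍57.7₎ = R₍20₎(1 + αΔT) = 0.004185 × (1 + 0.0036×37.7) = 0.004753 Ω
P = I²R = (414)² × 0.004753 = 815 W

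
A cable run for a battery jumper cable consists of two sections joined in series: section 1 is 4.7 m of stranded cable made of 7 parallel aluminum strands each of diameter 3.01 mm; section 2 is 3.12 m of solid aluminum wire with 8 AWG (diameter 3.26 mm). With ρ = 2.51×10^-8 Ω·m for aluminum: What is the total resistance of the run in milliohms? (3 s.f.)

Section 1: A_strand = π(1.5050e-03)² = 7.116e-06 m²; R₁ = ρL/(N·A_s) = (2.51×10^-8)(4.7)/(7×7.116e-06) = 0.002368 Ω
Section 2: A = π(3.26/2 mm)² = π(1.6300e-03 m)² = 8.347e-06 m²
R₂ = (2.51×10^-8)(3.12)/(8.347e-06) = 0.009382 Ω
R = R₁ + R₂ = 11.8 mΩ

11.8 mΩ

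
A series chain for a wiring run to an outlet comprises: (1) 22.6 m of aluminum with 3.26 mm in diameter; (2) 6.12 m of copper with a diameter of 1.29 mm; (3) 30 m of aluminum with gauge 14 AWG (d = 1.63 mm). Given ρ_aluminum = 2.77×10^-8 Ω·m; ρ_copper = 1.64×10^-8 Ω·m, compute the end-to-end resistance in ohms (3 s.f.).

Seg 1: A = π(d/2)² = π(1.6300e-03 m)² = 8.347e-06 m²
R_1 = (2.77×10^-8)(22.6)/(8.347e-06) = 0.075 Ω
Seg 2: A = π(d/2)² = π(6.4500e-04 m)² = 1.307e-06 m²
R_2 = (1.64×10^-8)(6.12)/(1.307e-06) = 0.07679 Ω
Seg 3: A = π(1.63/2 mm)² = π(8.1500e-04 m)² = 2.087e-06 m²
R_3 = (2.77×10^-8)(30)/(2.087e-06) = 0.3982 Ω
R_total = R_1 + R_2 + R_3 = 0.550 Ω

0.550 Ω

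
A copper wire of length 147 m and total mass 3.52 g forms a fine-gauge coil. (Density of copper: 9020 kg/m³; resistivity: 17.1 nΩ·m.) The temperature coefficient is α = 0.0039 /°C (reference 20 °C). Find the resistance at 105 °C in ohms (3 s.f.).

1260 Ω

ρ = 17.1 nΩ·m = 1.71×10^-8 Ω·m
A = m/(density·L) = 0.00352/(9020×147) = 2.6547e-09 m²
R = ρL/A = (1.71×10^-8)(147)/(2.6547e-09) = 946.9 Ω
R(105 °C) = 946.9 × (1 + 0.0039×85) = 1260 Ω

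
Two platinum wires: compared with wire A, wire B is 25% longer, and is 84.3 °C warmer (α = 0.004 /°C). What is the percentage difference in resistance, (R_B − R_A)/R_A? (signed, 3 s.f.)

R ∝ ρL/d² with ρ ∝ (1+αΔT), so R_B/R_A = (1 + 25/100) × (1 + 0.004×84.3)
= 1.25 × 1.337 = 1.671
(R_B − R_A)/R_A = 1.671 − 1 = 67.2%

67.2%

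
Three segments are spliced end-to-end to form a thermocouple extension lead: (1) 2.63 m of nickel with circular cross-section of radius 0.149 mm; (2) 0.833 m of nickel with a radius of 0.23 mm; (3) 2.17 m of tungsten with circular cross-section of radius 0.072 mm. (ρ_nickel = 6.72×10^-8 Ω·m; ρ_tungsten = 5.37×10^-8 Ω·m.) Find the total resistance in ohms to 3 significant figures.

Seg 1: A = πr² = π(1.4900e-04 m)² = 6.975e-08 m²
R_1 = (6.72×10^-8)(2.63)/(6.975e-08) = 2.534 Ω
Seg 2: A = πr² = π(2.3000e-04 m)² = 1.662e-07 m²
R_2 = (6.72×10^-8)(0.833)/(1.662e-07) = 0.3368 Ω
Seg 3: A = πr² = π(7.2000e-05 m)² = 1.629e-08 m²
R_3 = (5.37×10^-8)(2.17)/(1.629e-08) = 7.155 Ω
R_total = R_1 + R_2 + R_3 = 10.0 Ω

10.0 Ω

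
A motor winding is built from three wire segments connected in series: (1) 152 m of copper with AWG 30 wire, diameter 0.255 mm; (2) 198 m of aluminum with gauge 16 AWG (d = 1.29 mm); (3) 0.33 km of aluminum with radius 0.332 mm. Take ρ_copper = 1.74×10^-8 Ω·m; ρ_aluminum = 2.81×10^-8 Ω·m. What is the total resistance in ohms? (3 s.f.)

82.8 Ω

Seg 1: A = π(0.255/2 mm)² = π(1.2750e-04 m)² = 5.107e-08 m²
R_1 = (1.74×10^-8)(152)/(5.107e-08) = 51.79 Ω
Seg 2: A = π(1.29/2 mm)² = π(6.4500e-04 m)² = 1.307e-06 m²
R_2 = (2.81×10^-8)(198)/(1.307e-06) = 4.257 Ω
Seg 3: A = πr² = π(3.3200e-04 m)² = 3.463e-07 m²
R_3 = (2.81×10^-8)(330)/(3.463e-07) = 26.78 Ω
R_total = R_1 + R_2 + R_3 = 82.8 Ω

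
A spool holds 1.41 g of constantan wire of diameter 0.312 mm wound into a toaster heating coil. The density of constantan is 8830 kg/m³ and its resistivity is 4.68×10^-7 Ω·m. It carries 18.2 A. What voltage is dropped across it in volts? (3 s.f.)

233 V

A = π(d/2)² = π(1.5600e-04 m)² = 7.6454e-08 m²
L = m/(density·A) = 0.00141/(8830×7.6454e-08) = 2.089 m
R = ρL/A = (4.68×10^-7)(2.089)/(7.6454e-08) = 12.79 Ω
V = IR = 18.2 × 12.79 = 233 V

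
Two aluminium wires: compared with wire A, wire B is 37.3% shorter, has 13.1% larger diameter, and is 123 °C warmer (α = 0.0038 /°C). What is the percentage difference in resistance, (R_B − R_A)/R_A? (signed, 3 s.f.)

R ∝ ρL/d² with ρ ∝ (1+αΔT), so R_B/R_A = (1 − 37.3/100) × (1 + 13.1/100)⁻² × (1 + 0.0038×123)
= 0.627 × 0.7818 × 1.467 = 0.7193
(R_B − R_A)/R_A = 0.7193 − 1 = -28.1%

-28.1%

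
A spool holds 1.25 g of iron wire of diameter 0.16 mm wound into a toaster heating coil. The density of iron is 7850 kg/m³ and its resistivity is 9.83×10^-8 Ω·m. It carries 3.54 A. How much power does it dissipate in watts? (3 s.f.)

485 W

A = π(d/2)² = π(8.0000e-05 m)² = 2.0106e-08 m²
L = m/(density·A) = 0.00125/(7850×2.0106e-08) = 7.92 m
R = ρL/A = (9.83×10^-8)(7.92)/(2.0106e-08) = 38.72 Ω
P = I²R = (3.54)² × 38.72 = 485 W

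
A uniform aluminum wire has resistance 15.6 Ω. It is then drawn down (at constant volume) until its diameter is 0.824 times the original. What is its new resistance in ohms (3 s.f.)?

33.8 Ω

Volume constant ⇒ L' = L/r² with r = 0.824. R' = ρL'/A' = ρ(L/r²)/(πr²d₀²/4) = R/r⁴.
R' = 2.169 × 15.6 = 33.8 Ω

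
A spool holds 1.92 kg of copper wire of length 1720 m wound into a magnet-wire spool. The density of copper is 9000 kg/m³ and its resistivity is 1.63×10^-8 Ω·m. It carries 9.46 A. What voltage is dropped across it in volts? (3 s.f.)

2140 V

A = m/(density·L) = 1.92/(9000×1720) = 1.2403e-07 m²
R = ρL/A = (1.63×10^-8)(1720)/(1.2403e-07) = 226 Ω
V = IR = 9.46 × 226 = 2140 V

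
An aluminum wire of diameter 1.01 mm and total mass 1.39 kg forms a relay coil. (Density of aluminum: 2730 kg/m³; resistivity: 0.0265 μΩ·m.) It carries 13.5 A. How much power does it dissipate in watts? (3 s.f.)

3830 W

ρ = 0.0265 μΩ·m = 2.65×10^-8 Ω·m
A = π(d/2)² = π(5.0500e-04 m)² = 8.0118e-07 m²
L = m/(density·A) = 1.39/(2730×8.0118e-07) = 635.5 m
R = ρL/A = (2.65×10^-8)(635.5)/(8.0118e-07) = 21.02 Ω
P = I²R = (13.5)² × 21.02 = 3830 W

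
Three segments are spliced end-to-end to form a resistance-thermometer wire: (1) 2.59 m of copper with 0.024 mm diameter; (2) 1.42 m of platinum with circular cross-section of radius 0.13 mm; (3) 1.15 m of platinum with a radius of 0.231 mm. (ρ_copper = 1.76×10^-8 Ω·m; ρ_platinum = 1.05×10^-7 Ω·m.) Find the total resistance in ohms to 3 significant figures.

104 Ω

Seg 1: A = π(d/2)² = π(1.2000e-05 m)² = 4.524e-10 m²
R_1 = (1.76×10^-8)(2.59)/(4.524e-10) = 100.8 Ω
Seg 2: A = πr² = π(1.3000e-04 m)² = 5.309e-08 m²
R_2 = (1.05×10^-7)(1.42)/(5.309e-08) = 2.808 Ω
Seg 3: A = πr² = π(2.3100e-04 m)² = 1.676e-07 m²
R_3 = (1.05×10^-7)(1.15)/(1.676e-07) = 0.7203 Ω
R_total = R_1 + R_2 + R_3 = 104 Ω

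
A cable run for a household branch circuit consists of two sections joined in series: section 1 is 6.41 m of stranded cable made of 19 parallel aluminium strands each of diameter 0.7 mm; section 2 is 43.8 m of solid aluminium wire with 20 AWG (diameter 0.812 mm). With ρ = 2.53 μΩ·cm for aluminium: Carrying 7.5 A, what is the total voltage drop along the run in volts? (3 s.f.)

ρ = 2.53 μΩ·cm = 2.53×10^-8 Ω·m
Section 1: A_strand = π(3.5000e-04)² = 3.848e-07 m²; R₁ = ρL/(N·A_s) = (2.53×10^-8)(6.41)/(19×3.848e-07) = 0.02218 Ω
Section 2: A = π(0.812/2 mm)² = π(4.0600e-04 m)² = 5.178e-07 m²
R₂ = (2.53×10^-8)(43.8)/(5.178e-07) = 2.14 Ω
R = R₁ + R₂ = 2.162 Ω
V = IR = 7.5 × 2.162 = 16.2 V

16.2 V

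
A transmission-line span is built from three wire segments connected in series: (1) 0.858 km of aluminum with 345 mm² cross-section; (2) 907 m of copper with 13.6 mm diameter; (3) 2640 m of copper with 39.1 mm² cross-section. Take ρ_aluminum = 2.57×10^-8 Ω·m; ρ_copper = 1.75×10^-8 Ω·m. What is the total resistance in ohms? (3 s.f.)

1.35 Ω

Seg 1: A = 345 mm² = 3.450e-04 m²
R_1 = (2.57×10^-8)(858)/(3.450e-04) = 0.06391 Ω
Seg 2: A = π(d/2)² = π(6.8000e-03 m)² = 1.453e-04 m²
R_2 = (1.75×10^-8)(907)/(1.453e-04) = 0.1093 Ω
Seg 3: A = 39.1 mm² = 3.910e-05 m²
R_3 = (1.75×10^-8)(2640)/(3.910e-05) = 1.182 Ω
R_total = R_1 + R_2 + R_3 = 1.35 Ω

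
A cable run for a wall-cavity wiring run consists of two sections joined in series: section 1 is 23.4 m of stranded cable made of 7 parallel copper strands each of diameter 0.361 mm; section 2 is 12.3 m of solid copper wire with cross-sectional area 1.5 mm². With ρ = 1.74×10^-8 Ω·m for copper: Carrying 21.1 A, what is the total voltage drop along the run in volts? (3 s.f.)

15.0 V

Section 1: A_strand = π(1.8050e-04)² = 1.024e-07 m²; R₁ = ρL/(N·A_s) = (1.74×10^-8)(23.4)/(7×1.024e-07) = 0.5683 Ω
Section 2: A = 1.5 mm² = 1.500e-06 m²
R₂ = (1.74×10^-8)(12.3)/(1.500e-06) = 0.1427 Ω
R = R₁ + R₂ = 0.711 Ω
V = IR = 21.1 × 0.711 = 15.0 V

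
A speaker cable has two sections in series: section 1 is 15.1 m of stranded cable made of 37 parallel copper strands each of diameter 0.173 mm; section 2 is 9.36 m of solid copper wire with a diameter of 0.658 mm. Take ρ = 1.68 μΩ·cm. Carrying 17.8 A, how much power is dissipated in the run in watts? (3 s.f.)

ρ = 1.68 μΩ·cm = 1.68×10^-8 Ω·m
Section 1: A_strand = π(8.6500e-05)² = 2.351e-08 m²; R₁ = ρL/(N·A_s) = (1.68×10^-8)(15.1)/(37×2.351e-08) = 0.2917 Ω
Section 2: A = π(d/2)² = π(3.2900e-04 m)² = 3.400e-07 m²
R₂ = (1.68×10^-8)(9.36)/(3.400e-07) = 0.4624 Ω
R = R₁ + R₂ = 0.7541 Ω
P = I²R = (17.8)² × 0.7541 = 239 W

239 W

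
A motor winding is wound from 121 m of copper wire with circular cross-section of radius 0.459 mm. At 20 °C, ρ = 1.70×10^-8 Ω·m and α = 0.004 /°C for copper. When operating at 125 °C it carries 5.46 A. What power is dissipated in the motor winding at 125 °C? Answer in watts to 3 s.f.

132 W

A = πr² = π(4.5900e-04 m)² = 6.619e-07 m²
R₍20₎ = ρL/A = (1.70×10^-8)(121)/(6.619e-07) = 3.108 Ω
R₍125₎ = R₍20₎(1 + αΔT) = 3.108 × (1 + 0.004×105) = 4.413 Ω
P = I²R = (5.46)² × 4.413 = 132 W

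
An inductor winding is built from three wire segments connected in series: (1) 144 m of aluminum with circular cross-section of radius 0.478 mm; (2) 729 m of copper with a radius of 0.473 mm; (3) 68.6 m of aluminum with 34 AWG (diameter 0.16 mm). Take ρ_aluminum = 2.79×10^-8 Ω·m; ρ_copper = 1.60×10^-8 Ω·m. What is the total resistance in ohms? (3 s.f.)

Seg 1: A = πr² = π(4.7800e-04 m)² = 7.178e-07 m²
R_1 = (2.79×10^-8)(144)/(7.178e-07) = 5.597 Ω
Seg 2: A = πr² = π(4.7300e-04 m)² = 7.029e-07 m²
R_2 = (1.60×10^-8)(729)/(7.029e-07) = 16.59 Ω
Seg 3: A = π(0.16/2 mm)² = π(8.0000e-05 m)² = 2.011e-08 m²
R_3 = (2.79×10^-8)(68.6)/(2.011e-08) = 95.19 Ω
R_total = R_1 + R_2 + R_3 = 117 Ω

117 Ω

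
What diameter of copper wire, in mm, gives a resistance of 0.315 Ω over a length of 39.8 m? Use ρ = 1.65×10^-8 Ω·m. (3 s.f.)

A = ρL/R = (1.65×10^-8)(39.8)/(0.315) = 2.085e-06 m²
d = 2√(A/π) = 1.629e-03 m = 1.63 mm

1.63 mm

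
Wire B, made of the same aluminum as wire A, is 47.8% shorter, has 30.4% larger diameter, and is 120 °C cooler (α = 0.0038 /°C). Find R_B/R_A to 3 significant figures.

R ∝ ρL/d² with ρ ∝ (1+αΔT), so R_B/R_A = (1 − 47.8/100) × (1 + 30.4/100)⁻² × (1 − 0.0038×120)
= 0.522 × 0.5881 × 0.544 = 0.167

0.167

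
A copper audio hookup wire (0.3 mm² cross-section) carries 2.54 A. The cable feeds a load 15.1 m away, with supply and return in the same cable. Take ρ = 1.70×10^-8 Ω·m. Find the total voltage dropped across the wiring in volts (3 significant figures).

4.35 V

A = 0.3 mm² = 3.000e-07 m²
Total conductor length (both ways) L = 2 × 15.1 = 30.2 m
R = ρL/A = (1.70×10^-8)(30.2)/(3.000e-07) = 1.711 Ω
V = IR = 2.54 × 1.711 = 4.35 V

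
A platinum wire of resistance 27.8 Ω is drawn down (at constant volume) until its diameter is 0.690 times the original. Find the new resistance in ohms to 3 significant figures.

123 Ω

Volume constant ⇒ L' = L/r² with r = 0.69. R' = ρL'/A' = ρ(L/r²)/(πr²d₀²/4) = R/r⁴.
R' = 4.412 × 27.8 = 123 Ω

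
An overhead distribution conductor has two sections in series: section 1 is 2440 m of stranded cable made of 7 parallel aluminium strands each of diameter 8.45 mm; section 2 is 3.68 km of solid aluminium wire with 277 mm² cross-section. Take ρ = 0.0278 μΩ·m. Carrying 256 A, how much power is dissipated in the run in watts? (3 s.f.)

35500 W

ρ = 0.0278 μΩ·m = 2.78×10^-8 Ω·m
Section 1: A_strand = π(4.2250e-03)² = 5.608e-05 m²; R₁ = ρL/(N·A_s) = (2.78×10^-8)(2440)/(7×5.608e-05) = 0.1728 Ω
Section 2: A = 277 mm² = 2.770e-04 m²
R₂ = (2.78×10^-8)(3680)/(2.770e-04) = 0.3693 Ω
R = R₁ + R₂ = 0.5421 Ω
P = I²R = (256)² × 0.5421 = 35500 W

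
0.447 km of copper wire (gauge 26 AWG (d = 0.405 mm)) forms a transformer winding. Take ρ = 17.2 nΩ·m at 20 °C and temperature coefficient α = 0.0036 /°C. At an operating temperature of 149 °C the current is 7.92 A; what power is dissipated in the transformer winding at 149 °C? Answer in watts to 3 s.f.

ρ = 17.2 nΩ·m = 1.72×10^-8 Ω·m
A = π(0.405/2 mm)² = π(2.0250e-04 m)² = 1.288e-07 m²
R₍20₎ = ρL/A = (1.72×10^-8)(447)/(1.288e-07) = 59.68 Ω
R₍149₎ = R₍20₎(1 + αΔT) = 59.68 × (1 + 0.0036×129) = 87.4 Ω
P = I²R = (7.92)² × 87.4 = 5480 W

5480 W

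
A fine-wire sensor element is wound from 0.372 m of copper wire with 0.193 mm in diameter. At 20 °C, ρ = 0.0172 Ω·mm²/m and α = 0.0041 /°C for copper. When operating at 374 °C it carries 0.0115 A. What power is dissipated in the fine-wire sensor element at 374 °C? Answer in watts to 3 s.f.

7.09×10^-5 W

ρ = 0.0172 Ω·mm²/m = 1.72×10^-8 Ω·m
A = π(d/2)² = π(9.6500e-05 m)² = 2.926e-08 m²
R₍20₎ = ρL/A = (1.72×10^-8)(0.372)/(2.926e-08) = 0.2187 Ω
R₍374₎ = R₍20₎(1 + αΔT) = 0.2187 × (1 + 0.0041×354) = 0.5361 Ω
P = I²R = (0.0115)² × 0.5361 = 7.09×10^-5 W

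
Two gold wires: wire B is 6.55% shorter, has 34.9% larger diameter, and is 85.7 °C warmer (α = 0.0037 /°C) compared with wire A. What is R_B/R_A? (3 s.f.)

0.676

R ∝ ρL/d² with ρ ∝ (1+αΔT), so R_B/R_A = (1 − 6.55/100) × (1 + 34.9/100)⁻² × (1 + 0.0037×85.7)
= 0.9345 × 0.5495 × 1.317 = 0.676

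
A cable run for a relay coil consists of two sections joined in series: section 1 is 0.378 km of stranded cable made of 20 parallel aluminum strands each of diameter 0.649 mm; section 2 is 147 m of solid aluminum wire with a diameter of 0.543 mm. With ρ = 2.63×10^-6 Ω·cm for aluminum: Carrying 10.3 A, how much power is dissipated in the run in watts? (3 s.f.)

ρ = 2.63×10^-6 Ω·cm = 2.63×10^-8 Ω·m
Section 1: A_strand = π(3.2450e-04)² = 3.308e-07 m²; R₁ = ρL/(N·A_s) = (2.63×10^-8)(378)/(20×3.308e-07) = 1.503 Ω
Section 2: A = π(d/2)² = π(2.7150e-04 m)² = 2.316e-07 m²
R₂ = (2.63×10^-8)(147)/(2.316e-07) = 16.69 Ω
R = R₁ + R₂ = 18.2 Ω
P = I²R = (10.3)² × 18.2 = 1930 W

1930 W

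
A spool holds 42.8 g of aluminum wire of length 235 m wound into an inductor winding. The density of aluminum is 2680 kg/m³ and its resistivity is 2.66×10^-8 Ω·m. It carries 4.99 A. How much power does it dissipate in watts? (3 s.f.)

2290 W

A = m/(density·L) = 0.0428/(2680×235) = 6.7958e-08 m²
R = ρL/A = (2.66×10^-8)(235)/(6.7958e-08) = 91.98 Ω
P = I²R = (4.99)² × 91.98 = 2290 W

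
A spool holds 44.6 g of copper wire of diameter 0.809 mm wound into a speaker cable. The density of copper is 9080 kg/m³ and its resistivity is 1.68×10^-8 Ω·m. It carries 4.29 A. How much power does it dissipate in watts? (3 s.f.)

5.75 W

A = π(d/2)² = π(4.0450e-04 m)² = 5.1403e-07 m²
L = m/(density·A) = 0.0446/(9080×5.1403e-07) = 9.556 m
R = ρL/A = (1.68×10^-8)(9.556)/(5.1403e-07) = 0.3123 Ω
P = I²R = (4.29)² × 0.3123 = 5.75 W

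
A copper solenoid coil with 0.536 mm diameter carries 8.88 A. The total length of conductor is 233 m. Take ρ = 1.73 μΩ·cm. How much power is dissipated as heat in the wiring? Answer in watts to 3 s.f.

ρ = 1.73 μΩ·cm = 1.73×10^-8 Ω·m
A = π(d/2)² = π(2.6800e-04 m)² = 2.256e-07 m²
R = ρL/A = (1.73×10^-8)(233)/(2.256e-07) = 17.86 Ω
P = I²R = (8.88)² × 17.86 = 1410 W

1410 W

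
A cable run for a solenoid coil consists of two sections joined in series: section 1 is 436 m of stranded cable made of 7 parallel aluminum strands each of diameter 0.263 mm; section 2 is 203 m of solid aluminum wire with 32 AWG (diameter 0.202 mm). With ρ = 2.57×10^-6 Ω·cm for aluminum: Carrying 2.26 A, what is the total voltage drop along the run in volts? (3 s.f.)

ρ = 2.57×10^-6 Ω·cm = 2.57×10^-8 Ω·m
Section 1: A_strand = π(1.3150e-04)² = 5.433e-08 m²; R₁ = ρL/(N·A_s) = (2.57×10^-8)(436)/(7×5.433e-08) = 29.47 Ω
Section 2: A = π(0.202/2 mm)² = π(1.0100e-04 m)² = 3.205e-08 m²
R₂ = (2.57×10^-8)(203)/(3.205e-08) = 162.8 Ω
R = R₁ + R₂ = 192.3 Ω
V = IR = 2.26 × 192.3 = 435 V

435 V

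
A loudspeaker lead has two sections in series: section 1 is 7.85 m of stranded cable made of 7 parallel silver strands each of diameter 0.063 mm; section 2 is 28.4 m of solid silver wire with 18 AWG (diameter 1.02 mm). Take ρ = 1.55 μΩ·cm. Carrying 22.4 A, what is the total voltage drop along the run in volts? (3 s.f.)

137 V

ρ = 1.55 μΩ·cm = 1.55×10^-8 Ω·m
Section 1: A_strand = π(3.1500e-05)² = 3.117e-09 m²; R₁ = ρL/(N·A_s) = (1.55×10^-8)(7.85)/(7×3.117e-09) = 5.576 Ω
Section 2: A = π(1.02/2 mm)² = π(5.1000e-04 m)² = 8.171e-07 m²
R₂ = (1.55×10^-8)(28.4)/(8.171e-07) = 0.5387 Ω
R = R₁ + R₂ = 6.115 Ω
V = IR = 22.4 × 6.115 = 137 V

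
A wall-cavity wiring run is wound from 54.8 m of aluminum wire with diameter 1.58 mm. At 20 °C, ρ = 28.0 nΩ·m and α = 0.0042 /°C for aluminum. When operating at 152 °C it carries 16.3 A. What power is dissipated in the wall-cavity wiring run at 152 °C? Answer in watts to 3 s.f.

ρ = 28.0 nΩ·m = 2.80×10^-8 Ω·m
A = π(d/2)² = π(7.9000e-04 m)² = 1.961e-06 m²
R₍20₎ = ρL/A = (2.80×10^-8)(54.8)/(1.961e-06) = 0.7826 Ω
R₍152₎ = R₍20₎(1 + αΔT) = 0.7826 × (1 + 0.0042×132) = 1.216 Ω
P = I²R = (16.3)² × 1.216 = 323 W

323 W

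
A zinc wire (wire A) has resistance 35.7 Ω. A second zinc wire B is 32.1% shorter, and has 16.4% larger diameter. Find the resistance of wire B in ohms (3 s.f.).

17.9 Ω

R ∝ L/d², so R_B/R_A = (1 − 32.1/100) × (1 + 16.4/100)⁻²
= 0.679 × 0.7381 = 0.5011
R_B = 0.5011 × 35.7 = 17.9 Ω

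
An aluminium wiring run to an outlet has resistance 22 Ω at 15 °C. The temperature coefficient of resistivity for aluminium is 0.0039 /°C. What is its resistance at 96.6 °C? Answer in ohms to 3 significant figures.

29.0 Ω

ΔT = 96.6 − 15 = 81.6 °C
R = R₀(1 + αΔT) = 22 × (1 + 0.0039×81.6) = 22 × 1.318 = 29.0 Ω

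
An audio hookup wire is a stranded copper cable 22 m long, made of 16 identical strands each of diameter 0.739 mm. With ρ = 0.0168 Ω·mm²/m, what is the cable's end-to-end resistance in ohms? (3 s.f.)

ρ = 0.0168 Ω·mm²/m = 1.68×10^-8 Ω·m
A_strand = π(3.6950e-04 m)² = 4.289e-07 m²
R_strand = ρL/A = (1.68×10^-8)(22)/(4.289e-07) = 0.8617 Ω
R_total = R_strand/N = 0.8617/16 = 0.0539 Ω

0.0539 Ω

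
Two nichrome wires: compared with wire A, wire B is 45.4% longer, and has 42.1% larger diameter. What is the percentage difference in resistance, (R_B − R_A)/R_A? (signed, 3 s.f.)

-28.0%

R ∝ L/d², so R_B/R_A = (1 + 45.4/100) × (1 + 42.1/100)⁻²
= 1.454 × 0.4952 = 0.7201
(R_B − R_A)/R_A = 0.7201 − 1 = -28.0%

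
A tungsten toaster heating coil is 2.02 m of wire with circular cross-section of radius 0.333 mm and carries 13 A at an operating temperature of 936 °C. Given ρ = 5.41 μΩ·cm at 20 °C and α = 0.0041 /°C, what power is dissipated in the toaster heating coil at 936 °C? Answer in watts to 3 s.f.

252 W

ρ = 5.41 μΩ·cm = 5.41×10^-8 Ω·m
A = πr² = π(3.3300e-04 m)² = 3.484e-07 m²
R₍20₎ = ρL/A = (5.41×10^-8)(2.02)/(3.484e-07) = 0.3137 Ω
R₍936₎ = R₍20₎(1 + αΔT) = 0.3137 × (1 + 0.0041×916) = 1.492 Ω
P = I²R = (13)² × 1.492 = 252 W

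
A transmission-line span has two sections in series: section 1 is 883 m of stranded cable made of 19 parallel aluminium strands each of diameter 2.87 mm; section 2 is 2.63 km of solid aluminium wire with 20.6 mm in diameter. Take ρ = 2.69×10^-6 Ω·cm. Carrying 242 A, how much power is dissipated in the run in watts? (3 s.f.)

23700 W

ρ = 2.69×10^-6 Ω·cm = 2.69×10^-8 Ω·m
Section 1: A_strand = π(1.4350e-03)² = 6.469e-06 m²; R₁ = ρL/(N·A_s) = (2.69×10^-8)(883)/(19×6.469e-06) = 0.1932 Ω
Section 2: A = π(d/2)² = π(1.0300e-02 m)² = 3.333e-04 m²
R₂ = (2.69×10^-8)(2630)/(3.333e-04) = 0.2123 Ω
R = R₁ + R₂ = 0.4055 Ω
P = I²R = (242)² × 0.4055 = 23700 W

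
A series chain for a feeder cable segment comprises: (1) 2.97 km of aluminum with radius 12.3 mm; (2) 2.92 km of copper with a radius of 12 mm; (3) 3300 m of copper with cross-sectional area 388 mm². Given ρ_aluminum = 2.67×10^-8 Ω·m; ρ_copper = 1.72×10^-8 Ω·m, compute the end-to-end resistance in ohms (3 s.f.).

Seg 1: A = πr² = π(1.2300e-02 m)² = 4.753e-04 m²
R_1 = (2.67×10^-8)(2970)/(4.753e-04) = 0.1668 Ω
Seg 2: A = πr² = π(1.2000e-02 m)² = 4.524e-04 m²
R_2 = (1.72×10^-8)(2920)/(4.524e-04) = 0.111 Ω
Seg 3: A = 388 mm² = 3.880e-04 m²
R_3 = (1.72×10^-8)(3300)/(3.880e-04) = 0.1463 Ω
R_total = R_1 + R_2 + R_3 = 0.424 Ω

0.424 Ω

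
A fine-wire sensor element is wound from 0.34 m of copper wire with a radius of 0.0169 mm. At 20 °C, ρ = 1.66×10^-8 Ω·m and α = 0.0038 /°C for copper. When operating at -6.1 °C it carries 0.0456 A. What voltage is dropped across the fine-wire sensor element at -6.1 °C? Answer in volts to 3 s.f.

A = πr² = π(1.6900e-05 m)² = 8.973e-10 m²
R₍20₎ = ρL/A = (1.66×10^-8)(0.34)/(8.973e-10) = 6.29 Ω
R₍-6.1₎ = R₍20₎(1 + αΔT) = 6.29 × (1 + 0.0038×-26.1) = 5.666 Ω
V = IR = 0.0456 × 5.666 = 0.258 V

0.258 V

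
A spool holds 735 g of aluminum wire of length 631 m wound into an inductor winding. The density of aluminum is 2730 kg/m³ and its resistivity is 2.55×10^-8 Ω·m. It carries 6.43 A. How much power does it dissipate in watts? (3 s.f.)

A = m/(density·L) = 0.735/(2730×631) = 4.2667e-07 m²
R = ρL/A = (2.55×10^-8)(631)/(4.2667e-07) = 37.71 Ω
P = I²R = (6.43)² × 37.71 = 1560 W

1560 W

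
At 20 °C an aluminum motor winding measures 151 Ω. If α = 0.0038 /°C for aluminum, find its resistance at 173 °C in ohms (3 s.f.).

ΔT = 173 − 20 = 153 °C
R = R₀(1 + αΔT) = 151 × (1 + 0.0038×153) = 151 × 1.581 = 239 Ω

239 Ω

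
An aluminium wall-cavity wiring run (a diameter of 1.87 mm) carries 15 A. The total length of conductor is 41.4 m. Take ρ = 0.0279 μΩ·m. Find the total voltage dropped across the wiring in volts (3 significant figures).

ρ = 0.0279 μΩ·m = 2.79×10^-8 Ω·m
A = π(d/2)² = π(9.3500e-04 m)² = 2.746e-06 m²
R = ρL/A = (2.79×10^-8)(41.4)/(2.746e-06) = 0.4206 Ω
V = IR = 15 × 0.4206 = 6.31 V

6.31 V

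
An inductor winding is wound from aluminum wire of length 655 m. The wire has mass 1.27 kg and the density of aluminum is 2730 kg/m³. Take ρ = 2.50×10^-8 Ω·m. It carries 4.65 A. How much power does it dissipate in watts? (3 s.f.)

A = m/(density·L) = 1.27/(2730×655) = 7.1023e-07 m²
R = ρL/A = (2.50×10^-8)(655)/(7.1023e-07) = 23.06 Ω
P = I²R = (4.65)² × 23.06 = 499 W

499 W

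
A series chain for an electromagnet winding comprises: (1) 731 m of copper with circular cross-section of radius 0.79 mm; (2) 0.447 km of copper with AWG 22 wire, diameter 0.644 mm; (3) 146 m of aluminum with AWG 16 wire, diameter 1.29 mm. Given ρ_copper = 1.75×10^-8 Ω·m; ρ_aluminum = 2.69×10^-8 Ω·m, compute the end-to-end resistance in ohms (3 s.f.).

33.5 Ω

Seg 1: A = πr² = π(7.9000e-04 m)² = 1.961e-06 m²
R_1 = (1.75×10^-8)(731)/(1.961e-06) = 6.525 Ω
Seg 2: A = π(0.644/2 mm)² = π(3.2200e-04 m)² = 3.257e-07 m²
R_2 = (1.75×10^-8)(447)/(3.257e-07) = 24.02 Ω
Seg 3: A = π(1.29/2 mm)² = π(6.4500e-04 m)² = 1.307e-06 m²
R_3 = (2.69×10^-8)(146)/(1.307e-06) = 3.005 Ω
R_total = R_1 + R_2 + R_3 = 33.5 Ω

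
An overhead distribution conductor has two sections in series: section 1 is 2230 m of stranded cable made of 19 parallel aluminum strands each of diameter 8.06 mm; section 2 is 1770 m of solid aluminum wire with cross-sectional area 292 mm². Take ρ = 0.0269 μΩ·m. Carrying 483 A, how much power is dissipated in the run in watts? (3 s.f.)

52500 W

ρ = 0.0269 μΩ·m = 2.69×10^-8 Ω·m
Section 1: A_strand = π(4.0300e-03)² = 5.102e-05 m²; R₁ = ρL/(N·A_s) = (2.69×10^-8)(2230)/(19×5.102e-05) = 0.06188 Ω
Section 2: A = 292 mm² = 2.920e-04 m²
R₂ = (2.69×10^-8)(1770)/(2.920e-04) = 0.1631 Ω
R = R₁ + R₂ = 0.2249 Ω
P = I²R = (483)² × 0.2249 = 52500 W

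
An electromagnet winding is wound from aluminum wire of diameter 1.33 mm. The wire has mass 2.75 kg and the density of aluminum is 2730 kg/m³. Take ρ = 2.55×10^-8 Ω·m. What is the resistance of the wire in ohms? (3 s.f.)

A = π(d/2)² = π(6.6500e-04 m)² = 1.3893e-06 m²
L = m/(density·A) = 2.75/(2730×1.3893e-06) = 725.1 m
R = ρL/A = (2.55×10^-8)(725.1)/(1.3893e-06) = 13.3 Ω

13.3 Ω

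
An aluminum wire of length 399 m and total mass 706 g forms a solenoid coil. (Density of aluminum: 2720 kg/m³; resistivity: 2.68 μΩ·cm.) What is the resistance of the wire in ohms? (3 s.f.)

16.4 Ω

ρ = 2.68 μΩ·cm = 2.68×10^-8 Ω·m
A = m/(density·L) = 0.706/(2720×399) = 6.5052e-07 m²
R = ρL/A = (2.68×10^-8)(399)/(6.5052e-07) = 16.4 Ω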